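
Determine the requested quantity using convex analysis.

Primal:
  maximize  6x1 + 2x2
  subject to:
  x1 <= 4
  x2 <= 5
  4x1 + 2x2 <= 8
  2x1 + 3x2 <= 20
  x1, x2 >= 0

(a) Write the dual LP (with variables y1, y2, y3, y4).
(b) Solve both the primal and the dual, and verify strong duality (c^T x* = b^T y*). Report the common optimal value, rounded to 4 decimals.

The standard primal-dual pair for 'max c^T x s.t. A x <= b, x >= 0' is:
  Dual:  min b^T y  s.t.  A^T y >= c,  y >= 0.

So the dual LP is:
  minimize  4y1 + 5y2 + 8y3 + 20y4
  subject to:
    y1 + 4y3 + 2y4 >= 6
    y2 + 2y3 + 3y4 >= 2
    y1, y2, y3, y4 >= 0

Solving the primal: x* = (2, 0).
  primal value c^T x* = 12.
Solving the dual: y* = (0, 0, 1.5, 0).
  dual value b^T y* = 12.
Strong duality: c^T x* = b^T y*. Confirmed.

12


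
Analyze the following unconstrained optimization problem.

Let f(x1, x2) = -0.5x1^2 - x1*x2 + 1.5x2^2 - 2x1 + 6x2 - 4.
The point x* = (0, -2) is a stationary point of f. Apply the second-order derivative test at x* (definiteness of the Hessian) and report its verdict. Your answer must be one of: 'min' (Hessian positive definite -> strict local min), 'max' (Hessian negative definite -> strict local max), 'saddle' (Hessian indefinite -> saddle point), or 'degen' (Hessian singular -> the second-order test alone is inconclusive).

Compute the Hessian H = grad^2 f:
  H = [[-1, -1], [-1, 3]]
Verify stationarity: grad f(x*) = H x* + g = (0, 0).
Eigenvalues of H: -1.2361, 3.2361.
Eigenvalues have mixed signs, so H is indefinite -> x* is a saddle point.

saddle


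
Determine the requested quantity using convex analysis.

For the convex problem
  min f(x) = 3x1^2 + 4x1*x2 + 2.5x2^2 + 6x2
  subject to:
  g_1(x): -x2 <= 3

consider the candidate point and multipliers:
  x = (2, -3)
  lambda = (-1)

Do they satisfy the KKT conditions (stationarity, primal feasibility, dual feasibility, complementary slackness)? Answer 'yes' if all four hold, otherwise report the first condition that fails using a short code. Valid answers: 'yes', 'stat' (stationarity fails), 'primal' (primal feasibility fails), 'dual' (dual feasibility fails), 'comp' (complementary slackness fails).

Gradient of f: grad f(x) = Q x + c = (0, -1)
Constraint values g_i(x) = a_i^T x - b_i:
  g_1((2, -3)) = 0
Stationarity residual: grad f(x) + sum_i lambda_i a_i = (0, 0)
  -> stationarity OK
Primal feasibility (all g_i <= 0): OK
Dual feasibility (all lambda_i >= 0): FAILS
Complementary slackness (lambda_i * g_i(x) = 0 for all i): OK

Verdict: the first failing condition is dual_feasibility -> dual.

dual


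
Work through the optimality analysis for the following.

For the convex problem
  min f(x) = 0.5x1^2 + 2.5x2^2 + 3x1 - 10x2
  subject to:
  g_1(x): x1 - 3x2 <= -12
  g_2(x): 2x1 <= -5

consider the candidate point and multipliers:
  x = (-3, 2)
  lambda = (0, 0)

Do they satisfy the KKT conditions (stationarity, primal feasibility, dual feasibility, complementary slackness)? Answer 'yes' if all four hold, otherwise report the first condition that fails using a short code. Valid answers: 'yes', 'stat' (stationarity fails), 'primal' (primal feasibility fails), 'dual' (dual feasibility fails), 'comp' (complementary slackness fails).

Gradient of f: grad f(x) = Q x + c = (0, 0)
Constraint values g_i(x) = a_i^T x - b_i:
  g_1((-3, 2)) = 3
  g_2((-3, 2)) = -1
Stationarity residual: grad f(x) + sum_i lambda_i a_i = (0, 0)
  -> stationarity OK
Primal feasibility (all g_i <= 0): FAILS
Dual feasibility (all lambda_i >= 0): OK
Complementary slackness (lambda_i * g_i(x) = 0 for all i): OK

Verdict: the first failing condition is primal_feasibility -> primal.

primal


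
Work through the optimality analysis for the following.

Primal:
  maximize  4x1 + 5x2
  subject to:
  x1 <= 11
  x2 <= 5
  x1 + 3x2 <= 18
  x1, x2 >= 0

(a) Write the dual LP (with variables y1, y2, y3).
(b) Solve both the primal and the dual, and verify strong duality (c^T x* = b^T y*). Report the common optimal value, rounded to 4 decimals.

The standard primal-dual pair for 'max c^T x s.t. A x <= b, x >= 0' is:
  Dual:  min b^T y  s.t.  A^T y >= c,  y >= 0.

So the dual LP is:
  minimize  11y1 + 5y2 + 18y3
  subject to:
    y1 + y3 >= 4
    y2 + 3y3 >= 5
    y1, y2, y3 >= 0

Solving the primal: x* = (11, 2.3333).
  primal value c^T x* = 55.6667.
Solving the dual: y* = (2.3333, 0, 1.6667).
  dual value b^T y* = 55.6667.
Strong duality: c^T x* = b^T y*. Confirmed.

55.6667


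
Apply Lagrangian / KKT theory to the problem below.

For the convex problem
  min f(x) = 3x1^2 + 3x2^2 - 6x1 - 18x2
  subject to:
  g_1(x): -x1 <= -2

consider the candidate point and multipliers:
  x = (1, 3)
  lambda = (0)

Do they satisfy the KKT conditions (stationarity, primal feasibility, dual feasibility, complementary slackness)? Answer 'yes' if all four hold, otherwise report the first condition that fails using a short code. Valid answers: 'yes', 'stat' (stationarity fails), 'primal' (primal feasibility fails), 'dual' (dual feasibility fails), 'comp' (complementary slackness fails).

Gradient of f: grad f(x) = Q x + c = (0, 0)
Constraint values g_i(x) = a_i^T x - b_i:
  g_1((1, 3)) = 1
Stationarity residual: grad f(x) + sum_i lambda_i a_i = (0, 0)
  -> stationarity OK
Primal feasibility (all g_i <= 0): FAILS
Dual feasibility (all lambda_i >= 0): OK
Complementary slackness (lambda_i * g_i(x) = 0 for all i): OK

Verdict: the first failing condition is primal_feasibility -> primal.

primal


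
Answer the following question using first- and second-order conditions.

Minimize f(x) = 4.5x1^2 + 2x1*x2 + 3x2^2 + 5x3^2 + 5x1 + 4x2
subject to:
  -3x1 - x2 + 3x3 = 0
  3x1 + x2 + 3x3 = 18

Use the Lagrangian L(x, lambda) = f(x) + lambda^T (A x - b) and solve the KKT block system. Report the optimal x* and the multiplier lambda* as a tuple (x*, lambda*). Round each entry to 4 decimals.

Form the Lagrangian:
  L(x, lambda) = (1/2) x^T Q x + c^T x + lambda^T (A x - b)
Stationarity (grad_x L = 0): Q x + c + A^T lambda = 0.
Primal feasibility: A x = b.

This gives the KKT block system:
  [ Q   A^T ] [ x     ]   [-c ]
  [ A    0  ] [ lambda ] = [ b ]

Solving the linear system:
  x*      = (2.9608, 0.1176, 3)
  lambda* = (0.3137, -10.3137)
  f(x*)   = 100.4608

x* = (2.9608, 0.1176, 3), lambda* = (0.3137, -10.3137)


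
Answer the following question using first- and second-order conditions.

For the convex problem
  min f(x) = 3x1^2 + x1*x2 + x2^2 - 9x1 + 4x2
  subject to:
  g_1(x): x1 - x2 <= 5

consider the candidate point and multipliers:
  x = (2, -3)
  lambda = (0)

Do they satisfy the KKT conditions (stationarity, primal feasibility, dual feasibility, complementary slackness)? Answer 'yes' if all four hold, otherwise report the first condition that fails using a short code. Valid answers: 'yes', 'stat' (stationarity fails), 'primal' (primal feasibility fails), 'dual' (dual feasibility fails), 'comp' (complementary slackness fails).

Gradient of f: grad f(x) = Q x + c = (0, 0)
Constraint values g_i(x) = a_i^T x - b_i:
  g_1((2, -3)) = 0
Stationarity residual: grad f(x) + sum_i lambda_i a_i = (0, 0)
  -> stationarity OK
Primal feasibility (all g_i <= 0): OK
Dual feasibility (all lambda_i >= 0): OK
Complementary slackness (lambda_i * g_i(x) = 0 for all i): OK

Verdict: yes, KKT holds.

yes


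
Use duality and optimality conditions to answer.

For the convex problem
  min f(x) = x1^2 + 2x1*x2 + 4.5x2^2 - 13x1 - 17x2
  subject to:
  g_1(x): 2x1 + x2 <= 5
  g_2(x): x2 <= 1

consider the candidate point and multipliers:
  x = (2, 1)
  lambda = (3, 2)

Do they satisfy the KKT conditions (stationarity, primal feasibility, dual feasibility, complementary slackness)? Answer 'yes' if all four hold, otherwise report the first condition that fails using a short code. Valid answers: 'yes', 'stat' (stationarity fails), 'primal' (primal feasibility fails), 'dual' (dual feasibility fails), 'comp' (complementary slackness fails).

Gradient of f: grad f(x) = Q x + c = (-7, -4)
Constraint values g_i(x) = a_i^T x - b_i:
  g_1((2, 1)) = 0
  g_2((2, 1)) = 0
Stationarity residual: grad f(x) + sum_i lambda_i a_i = (-1, 1)
  -> stationarity FAILS
Primal feasibility (all g_i <= 0): OK
Dual feasibility (all lambda_i >= 0): OK
Complementary slackness (lambda_i * g_i(x) = 0 for all i): OK

Verdict: the first failing condition is stationarity -> stat.

stat


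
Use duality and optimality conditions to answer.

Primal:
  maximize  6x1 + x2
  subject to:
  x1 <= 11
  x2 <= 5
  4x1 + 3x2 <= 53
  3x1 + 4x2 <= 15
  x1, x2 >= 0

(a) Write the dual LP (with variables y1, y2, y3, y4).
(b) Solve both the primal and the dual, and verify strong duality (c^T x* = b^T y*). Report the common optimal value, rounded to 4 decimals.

The standard primal-dual pair for 'max c^T x s.t. A x <= b, x >= 0' is:
  Dual:  min b^T y  s.t.  A^T y >= c,  y >= 0.

So the dual LP is:
  minimize  11y1 + 5y2 + 53y3 + 15y4
  subject to:
    y1 + 4y3 + 3y4 >= 6
    y2 + 3y3 + 4y4 >= 1
    y1, y2, y3, y4 >= 0

Solving the primal: x* = (5, 0).
  primal value c^T x* = 30.
Solving the dual: y* = (0, 0, 0, 2).
  dual value b^T y* = 30.
Strong duality: c^T x* = b^T y*. Confirmed.

30


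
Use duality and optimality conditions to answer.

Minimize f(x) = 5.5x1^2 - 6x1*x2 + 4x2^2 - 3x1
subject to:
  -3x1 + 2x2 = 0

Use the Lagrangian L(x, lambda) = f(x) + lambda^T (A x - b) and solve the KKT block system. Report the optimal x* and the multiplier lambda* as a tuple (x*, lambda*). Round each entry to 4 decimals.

Form the Lagrangian:
  L(x, lambda) = (1/2) x^T Q x + c^T x + lambda^T (A x - b)
Stationarity (grad_x L = 0): Q x + c + A^T lambda = 0.
Primal feasibility: A x = b.

This gives the KKT block system:
  [ Q   A^T ] [ x     ]   [-c ]
  [ A    0  ] [ lambda ] = [ b ]

Solving the linear system:
  x*      = (0.2727, 0.4091)
  lambda* = (-0.8182)
  f(x*)   = -0.4091

x* = (0.2727, 0.4091), lambda* = (-0.8182)


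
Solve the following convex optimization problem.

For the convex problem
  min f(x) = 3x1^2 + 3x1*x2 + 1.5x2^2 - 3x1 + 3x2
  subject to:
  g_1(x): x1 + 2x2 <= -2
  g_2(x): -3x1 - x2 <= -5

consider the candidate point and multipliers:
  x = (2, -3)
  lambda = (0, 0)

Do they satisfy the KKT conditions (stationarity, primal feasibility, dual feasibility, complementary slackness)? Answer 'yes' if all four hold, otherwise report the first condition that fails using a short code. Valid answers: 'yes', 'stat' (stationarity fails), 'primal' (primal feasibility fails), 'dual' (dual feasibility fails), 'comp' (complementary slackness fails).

Gradient of f: grad f(x) = Q x + c = (0, 0)
Constraint values g_i(x) = a_i^T x - b_i:
  g_1((2, -3)) = -2
  g_2((2, -3)) = 2
Stationarity residual: grad f(x) + sum_i lambda_i a_i = (0, 0)
  -> stationarity OK
Primal feasibility (all g_i <= 0): FAILS
Dual feasibility (all lambda_i >= 0): OK
Complementary slackness (lambda_i * g_i(x) = 0 for all i): OK

Verdict: the first failing condition is primal_feasibility -> primal.

primal


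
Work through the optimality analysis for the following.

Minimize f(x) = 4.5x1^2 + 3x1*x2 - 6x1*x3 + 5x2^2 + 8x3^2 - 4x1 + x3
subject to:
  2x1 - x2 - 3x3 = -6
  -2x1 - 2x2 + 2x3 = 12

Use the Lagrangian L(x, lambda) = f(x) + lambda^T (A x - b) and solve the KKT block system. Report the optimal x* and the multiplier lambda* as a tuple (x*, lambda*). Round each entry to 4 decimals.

Form the Lagrangian:
  L(x, lambda) = (1/2) x^T Q x + c^T x + lambda^T (A x - b)
Stationarity (grad_x L = 0): Q x + c + A^T lambda = 0.
Primal feasibility: A x = b.

This gives the KKT block system:
  [ Q   A^T ] [ x     ]   [-c ]
  [ A    0  ] [ lambda ] = [ b ]

Solving the linear system:
  x*      = (-1.6308, -2.5923, 1.7769)
  lambda* = (2.1, -16.4577)
  f(x*)   = 109.1962

x* = (-1.6308, -2.5923, 1.7769), lambda* = (2.1, -16.4577)


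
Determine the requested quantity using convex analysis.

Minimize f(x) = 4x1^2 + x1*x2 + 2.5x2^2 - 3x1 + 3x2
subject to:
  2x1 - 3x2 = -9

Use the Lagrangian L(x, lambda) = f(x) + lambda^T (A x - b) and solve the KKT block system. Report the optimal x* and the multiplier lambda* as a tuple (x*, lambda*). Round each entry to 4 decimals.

Form the Lagrangian:
  L(x, lambda) = (1/2) x^T Q x + c^T x + lambda^T (A x - b)
Stationarity (grad_x L = 0): Q x + c + A^T lambda = 0.
Primal feasibility: A x = b.

This gives the KKT block system:
  [ Q   A^T ] [ x     ]   [-c ]
  [ A    0  ] [ lambda ] = [ b ]

Solving the linear system:
  x*      = (-1.0385, 2.3077)
  lambda* = (4.5)
  f(x*)   = 25.2692

x* = (-1.0385, 2.3077), lambda* = (4.5)


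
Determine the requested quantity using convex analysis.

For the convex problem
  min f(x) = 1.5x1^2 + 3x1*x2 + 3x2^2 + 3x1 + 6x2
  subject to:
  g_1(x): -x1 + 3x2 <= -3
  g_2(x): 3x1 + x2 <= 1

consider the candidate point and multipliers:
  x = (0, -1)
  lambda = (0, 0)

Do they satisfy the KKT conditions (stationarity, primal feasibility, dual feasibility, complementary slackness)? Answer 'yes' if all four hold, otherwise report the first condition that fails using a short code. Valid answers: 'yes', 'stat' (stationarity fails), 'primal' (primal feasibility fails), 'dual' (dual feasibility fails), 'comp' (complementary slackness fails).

Gradient of f: grad f(x) = Q x + c = (0, 0)
Constraint values g_i(x) = a_i^T x - b_i:
  g_1((0, -1)) = 0
  g_2((0, -1)) = -2
Stationarity residual: grad f(x) + sum_i lambda_i a_i = (0, 0)
  -> stationarity OK
Primal feasibility (all g_i <= 0): OK
Dual feasibility (all lambda_i >= 0): OK
Complementary slackness (lambda_i * g_i(x) = 0 for all i): OK

Verdict: yes, KKT holds.

yes


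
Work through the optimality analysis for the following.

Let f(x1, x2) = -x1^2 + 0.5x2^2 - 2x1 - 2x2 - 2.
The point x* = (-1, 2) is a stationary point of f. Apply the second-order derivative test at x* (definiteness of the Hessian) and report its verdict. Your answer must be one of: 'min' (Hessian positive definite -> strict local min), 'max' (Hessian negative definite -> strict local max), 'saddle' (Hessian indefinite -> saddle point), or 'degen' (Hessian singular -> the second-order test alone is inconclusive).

Compute the Hessian H = grad^2 f:
  H = [[-2, 0], [0, 1]]
Verify stationarity: grad f(x*) = H x* + g = (0, 0).
Eigenvalues of H: -2, 1.
Eigenvalues have mixed signs, so H is indefinite -> x* is a saddle point.

saddle


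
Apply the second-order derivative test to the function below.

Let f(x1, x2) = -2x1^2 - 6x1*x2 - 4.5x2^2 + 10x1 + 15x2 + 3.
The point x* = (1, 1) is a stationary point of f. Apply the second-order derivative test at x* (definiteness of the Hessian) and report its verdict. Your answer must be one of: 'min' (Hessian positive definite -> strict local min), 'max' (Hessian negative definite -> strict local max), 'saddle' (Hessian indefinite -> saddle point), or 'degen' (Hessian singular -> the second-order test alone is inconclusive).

Compute the Hessian H = grad^2 f:
  H = [[-4, -6], [-6, -9]]
Verify stationarity: grad f(x*) = H x* + g = (0, 0).
Eigenvalues of H: -13, 0.
H has a zero eigenvalue (singular; negative semidefinite but not definite), so H is neither positive definite, negative definite, nor indefinite. The second-order test alone is inconclusive -> degen.
(Indeed, f is constant along the null direction of H through x*, so x* is not a strict local extremum.)

degen


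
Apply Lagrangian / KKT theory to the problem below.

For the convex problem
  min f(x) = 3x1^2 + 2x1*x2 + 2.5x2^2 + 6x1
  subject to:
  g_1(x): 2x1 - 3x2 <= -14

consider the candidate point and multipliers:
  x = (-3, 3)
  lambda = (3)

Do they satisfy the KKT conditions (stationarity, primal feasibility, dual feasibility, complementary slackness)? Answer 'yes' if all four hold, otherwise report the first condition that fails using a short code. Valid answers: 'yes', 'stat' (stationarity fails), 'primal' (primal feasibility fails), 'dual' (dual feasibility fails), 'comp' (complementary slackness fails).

Gradient of f: grad f(x) = Q x + c = (-6, 9)
Constraint values g_i(x) = a_i^T x - b_i:
  g_1((-3, 3)) = -1
Stationarity residual: grad f(x) + sum_i lambda_i a_i = (0, 0)
  -> stationarity OK
Primal feasibility (all g_i <= 0): OK
Dual feasibility (all lambda_i >= 0): OK
Complementary slackness (lambda_i * g_i(x) = 0 for all i): FAILS

Verdict: the first failing condition is complementary_slackness -> comp.

comp


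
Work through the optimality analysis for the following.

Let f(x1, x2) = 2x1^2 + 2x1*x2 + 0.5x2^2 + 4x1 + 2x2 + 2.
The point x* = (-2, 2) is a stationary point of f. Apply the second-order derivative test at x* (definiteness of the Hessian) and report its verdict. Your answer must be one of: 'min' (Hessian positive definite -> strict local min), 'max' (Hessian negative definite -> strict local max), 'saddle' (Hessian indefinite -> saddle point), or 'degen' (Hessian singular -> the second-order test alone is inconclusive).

Compute the Hessian H = grad^2 f:
  H = [[4, 2], [2, 1]]
Verify stationarity: grad f(x*) = H x* + g = (0, 0).
Eigenvalues of H: 0, 5.
H has a zero eigenvalue (singular; positive semidefinite but not definite), so H is neither positive definite, negative definite, nor indefinite. The second-order test alone is inconclusive -> degen.
(Indeed, f is constant along the null direction of H through x*, so x* is not a strict local extremum.)

degen


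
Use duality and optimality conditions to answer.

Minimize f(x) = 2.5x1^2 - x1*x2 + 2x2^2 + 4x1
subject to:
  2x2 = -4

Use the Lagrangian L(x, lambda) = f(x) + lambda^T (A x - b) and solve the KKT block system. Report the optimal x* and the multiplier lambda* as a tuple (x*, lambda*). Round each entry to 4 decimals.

Form the Lagrangian:
  L(x, lambda) = (1/2) x^T Q x + c^T x + lambda^T (A x - b)
Stationarity (grad_x L = 0): Q x + c + A^T lambda = 0.
Primal feasibility: A x = b.

This gives the KKT block system:
  [ Q   A^T ] [ x     ]   [-c ]
  [ A    0  ] [ lambda ] = [ b ]

Solving the linear system:
  x*      = (-1.2, -2)
  lambda* = (3.4)
  f(x*)   = 4.4

x* = (-1.2, -2), lambda* = (3.4)


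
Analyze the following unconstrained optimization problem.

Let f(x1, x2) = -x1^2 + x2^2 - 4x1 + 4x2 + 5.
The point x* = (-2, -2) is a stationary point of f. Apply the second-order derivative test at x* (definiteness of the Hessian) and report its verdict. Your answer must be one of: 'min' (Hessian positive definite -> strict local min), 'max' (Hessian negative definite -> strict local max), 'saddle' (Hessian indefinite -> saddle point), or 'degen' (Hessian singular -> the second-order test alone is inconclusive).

Compute the Hessian H = grad^2 f:
  H = [[-2, 0], [0, 2]]
Verify stationarity: grad f(x*) = H x* + g = (0, 0).
Eigenvalues of H: -2, 2.
Eigenvalues have mixed signs, so H is indefinite -> x* is a saddle point.

saddle


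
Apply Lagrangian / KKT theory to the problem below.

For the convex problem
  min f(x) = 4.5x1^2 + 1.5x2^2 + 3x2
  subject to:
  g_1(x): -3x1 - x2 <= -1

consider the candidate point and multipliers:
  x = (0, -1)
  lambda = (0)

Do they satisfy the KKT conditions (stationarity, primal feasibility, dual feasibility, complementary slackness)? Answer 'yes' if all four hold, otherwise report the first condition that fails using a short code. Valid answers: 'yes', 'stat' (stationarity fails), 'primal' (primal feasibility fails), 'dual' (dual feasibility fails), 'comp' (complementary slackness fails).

Gradient of f: grad f(x) = Q x + c = (0, 0)
Constraint values g_i(x) = a_i^T x - b_i:
  g_1((0, -1)) = 2
Stationarity residual: grad f(x) + sum_i lambda_i a_i = (0, 0)
  -> stationarity OK
Primal feasibility (all g_i <= 0): FAILS
Dual feasibility (all lambda_i >= 0): OK
Complementary slackness (lambda_i * g_i(x) = 0 for all i): OK

Verdict: the first failing condition is primal_feasibility -> primal.

primal


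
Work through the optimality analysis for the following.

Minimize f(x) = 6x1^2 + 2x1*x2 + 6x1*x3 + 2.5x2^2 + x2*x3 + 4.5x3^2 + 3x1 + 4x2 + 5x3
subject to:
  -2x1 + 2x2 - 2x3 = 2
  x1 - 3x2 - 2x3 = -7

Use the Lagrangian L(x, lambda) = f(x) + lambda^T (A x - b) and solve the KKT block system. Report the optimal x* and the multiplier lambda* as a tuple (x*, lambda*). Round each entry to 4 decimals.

Form the Lagrangian:
  L(x, lambda) = (1/2) x^T Q x + c^T x + lambda^T (A x - b)
Stationarity (grad_x L = 0): Q x + c + A^T lambda = 0.
Primal feasibility: A x = b.

This gives the KKT block system:
  [ Q   A^T ] [ x     ]   [-c ]
  [ A    0  ] [ lambda ] = [ b ]

Solving the linear system:
  x*      = (-1.1392, 1.1165, 1.2557)
  lambda* = (1.4628, 3.8285)
  f(x*)   = 15.6003

x* = (-1.1392, 1.1165, 1.2557), lambda* = (1.4628, 3.8285)


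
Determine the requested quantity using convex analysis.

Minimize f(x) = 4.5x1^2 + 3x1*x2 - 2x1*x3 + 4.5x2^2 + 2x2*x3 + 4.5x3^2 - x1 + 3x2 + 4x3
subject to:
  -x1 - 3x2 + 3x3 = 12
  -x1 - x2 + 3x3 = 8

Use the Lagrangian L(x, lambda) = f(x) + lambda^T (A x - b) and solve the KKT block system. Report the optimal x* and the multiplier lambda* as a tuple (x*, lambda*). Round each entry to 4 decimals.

Form the Lagrangian:
  L(x, lambda) = (1/2) x^T Q x + c^T x + lambda^T (A x - b)
Stationarity (grad_x L = 0): Q x + c + A^T lambda = 0.
Primal feasibility: A x = b.

This gives the KKT block system:
  [ Q   A^T ] [ x     ]   [-c ]
  [ A    0  ] [ lambda ] = [ b ]

Solving the linear system:
  x*      = (0.5769, -2, 2.1923)
  lambda* = (-1.3462, -4.8462)
  f(x*)   = 28.5577

x* = (0.5769, -2, 2.1923), lambda* = (-1.3462, -4.8462)


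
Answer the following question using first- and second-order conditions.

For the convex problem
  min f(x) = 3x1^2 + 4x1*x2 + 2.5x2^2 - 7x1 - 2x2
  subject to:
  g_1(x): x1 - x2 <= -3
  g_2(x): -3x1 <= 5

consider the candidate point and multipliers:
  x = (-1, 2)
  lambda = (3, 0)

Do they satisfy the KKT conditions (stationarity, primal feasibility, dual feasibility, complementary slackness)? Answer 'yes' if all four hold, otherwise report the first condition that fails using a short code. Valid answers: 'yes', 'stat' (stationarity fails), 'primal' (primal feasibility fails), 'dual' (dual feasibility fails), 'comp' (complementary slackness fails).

Gradient of f: grad f(x) = Q x + c = (-5, 4)
Constraint values g_i(x) = a_i^T x - b_i:
  g_1((-1, 2)) = 0
  g_2((-1, 2)) = -2
Stationarity residual: grad f(x) + sum_i lambda_i a_i = (-2, 1)
  -> stationarity FAILS
Primal feasibility (all g_i <= 0): OK
Dual feasibility (all lambda_i >= 0): OK
Complementary slackness (lambda_i * g_i(x) = 0 for all i): OK

Verdict: the first failing condition is stationarity -> stat.

stat


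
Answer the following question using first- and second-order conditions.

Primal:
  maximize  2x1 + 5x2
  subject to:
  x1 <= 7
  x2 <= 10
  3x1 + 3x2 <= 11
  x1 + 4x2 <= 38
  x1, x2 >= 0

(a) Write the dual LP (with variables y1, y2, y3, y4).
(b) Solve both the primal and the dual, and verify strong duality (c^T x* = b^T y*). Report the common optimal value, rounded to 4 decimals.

The standard primal-dual pair for 'max c^T x s.t. A x <= b, x >= 0' is:
  Dual:  min b^T y  s.t.  A^T y >= c,  y >= 0.

So the dual LP is:
  minimize  7y1 + 10y2 + 11y3 + 38y4
  subject to:
    y1 + 3y3 + y4 >= 2
    y2 + 3y3 + 4y4 >= 5
    y1, y2, y3, y4 >= 0

Solving the primal: x* = (0, 3.6667).
  primal value c^T x* = 18.3333.
Solving the dual: y* = (0, 0, 1.6667, 0).
  dual value b^T y* = 18.3333.
Strong duality: c^T x* = b^T y*. Confirmed.

18.3333


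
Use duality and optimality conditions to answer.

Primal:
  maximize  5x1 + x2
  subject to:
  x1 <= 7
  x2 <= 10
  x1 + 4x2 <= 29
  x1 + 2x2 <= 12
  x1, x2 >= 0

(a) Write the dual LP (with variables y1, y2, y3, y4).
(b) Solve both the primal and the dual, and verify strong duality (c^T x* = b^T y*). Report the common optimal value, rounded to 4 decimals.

The standard primal-dual pair for 'max c^T x s.t. A x <= b, x >= 0' is:
  Dual:  min b^T y  s.t.  A^T y >= c,  y >= 0.

So the dual LP is:
  minimize  7y1 + 10y2 + 29y3 + 12y4
  subject to:
    y1 + y3 + y4 >= 5
    y2 + 4y3 + 2y4 >= 1
    y1, y2, y3, y4 >= 0

Solving the primal: x* = (7, 2.5).
  primal value c^T x* = 37.5.
Solving the dual: y* = (4.5, 0, 0, 0.5).
  dual value b^T y* = 37.5.
Strong duality: c^T x* = b^T y*. Confirmed.

37.5


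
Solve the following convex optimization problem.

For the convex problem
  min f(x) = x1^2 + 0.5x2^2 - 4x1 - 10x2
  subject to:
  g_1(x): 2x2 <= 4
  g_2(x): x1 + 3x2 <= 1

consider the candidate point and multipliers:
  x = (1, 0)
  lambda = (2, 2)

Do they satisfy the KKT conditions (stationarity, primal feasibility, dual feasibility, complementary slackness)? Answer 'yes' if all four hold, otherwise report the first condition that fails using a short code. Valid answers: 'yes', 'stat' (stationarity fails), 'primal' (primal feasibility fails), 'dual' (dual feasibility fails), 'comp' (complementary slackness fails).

Gradient of f: grad f(x) = Q x + c = (-2, -10)
Constraint values g_i(x) = a_i^T x - b_i:
  g_1((1, 0)) = -4
  g_2((1, 0)) = 0
Stationarity residual: grad f(x) + sum_i lambda_i a_i = (0, 0)
  -> stationarity OK
Primal feasibility (all g_i <= 0): OK
Dual feasibility (all lambda_i >= 0): OK
Complementary slackness (lambda_i * g_i(x) = 0 for all i): FAILS

Verdict: the first failing condition is complementary_slackness -> comp.

comp


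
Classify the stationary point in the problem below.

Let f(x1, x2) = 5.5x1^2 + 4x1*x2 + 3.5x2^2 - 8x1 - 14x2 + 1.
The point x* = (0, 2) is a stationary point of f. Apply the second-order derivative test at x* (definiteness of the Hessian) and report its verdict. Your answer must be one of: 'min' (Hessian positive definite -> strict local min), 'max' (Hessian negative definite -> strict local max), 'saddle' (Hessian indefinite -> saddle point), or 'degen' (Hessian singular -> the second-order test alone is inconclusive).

Compute the Hessian H = grad^2 f:
  H = [[11, 4], [4, 7]]
Verify stationarity: grad f(x*) = H x* + g = (0, 0).
Eigenvalues of H: 4.5279, 13.4721.
Both eigenvalues > 0, so H is positive definite -> x* is a strict local min.

min


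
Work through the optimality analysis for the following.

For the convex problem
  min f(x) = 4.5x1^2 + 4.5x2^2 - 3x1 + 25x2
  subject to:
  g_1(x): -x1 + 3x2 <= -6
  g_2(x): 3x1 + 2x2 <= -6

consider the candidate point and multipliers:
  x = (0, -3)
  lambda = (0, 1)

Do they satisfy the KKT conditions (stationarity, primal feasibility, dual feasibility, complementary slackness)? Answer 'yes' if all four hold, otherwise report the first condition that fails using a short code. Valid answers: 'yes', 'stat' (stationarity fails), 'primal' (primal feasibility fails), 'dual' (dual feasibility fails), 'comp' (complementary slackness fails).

Gradient of f: grad f(x) = Q x + c = (-3, -2)
Constraint values g_i(x) = a_i^T x - b_i:
  g_1((0, -3)) = -3
  g_2((0, -3)) = 0
Stationarity residual: grad f(x) + sum_i lambda_i a_i = (0, 0)
  -> stationarity OK
Primal feasibility (all g_i <= 0): OK
Dual feasibility (all lambda_i >= 0): OK
Complementary slackness (lambda_i * g_i(x) = 0 for all i): OK

Verdict: yes, KKT holds.

yes


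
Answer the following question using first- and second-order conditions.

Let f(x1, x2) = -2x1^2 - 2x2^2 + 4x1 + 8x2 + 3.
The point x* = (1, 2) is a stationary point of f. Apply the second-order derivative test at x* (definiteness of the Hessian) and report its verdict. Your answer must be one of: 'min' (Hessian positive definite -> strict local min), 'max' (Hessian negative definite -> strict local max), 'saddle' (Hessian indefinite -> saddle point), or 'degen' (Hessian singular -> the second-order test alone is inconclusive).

Compute the Hessian H = grad^2 f:
  H = [[-4, 0], [0, -4]]
Verify stationarity: grad f(x*) = H x* + g = (0, 0).
Eigenvalues of H: -4, -4.
Both eigenvalues < 0, so H is negative definite -> x* is a strict local max.

max


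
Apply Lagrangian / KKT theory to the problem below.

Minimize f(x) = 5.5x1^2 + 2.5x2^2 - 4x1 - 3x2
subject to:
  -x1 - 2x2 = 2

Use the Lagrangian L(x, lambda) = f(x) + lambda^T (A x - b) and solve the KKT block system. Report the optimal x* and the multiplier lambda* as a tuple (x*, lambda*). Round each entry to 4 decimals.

Form the Lagrangian:
  L(x, lambda) = (1/2) x^T Q x + c^T x + lambda^T (A x - b)
Stationarity (grad_x L = 0): Q x + c + A^T lambda = 0.
Primal feasibility: A x = b.

This gives the KKT block system:
  [ Q   A^T ] [ x     ]   [-c ]
  [ A    0  ] [ lambda ] = [ b ]

Solving the linear system:
  x*      = (0, -1)
  lambda* = (-4)
  f(x*)   = 5.5

x* = (0, -1), lambda* = (-4)


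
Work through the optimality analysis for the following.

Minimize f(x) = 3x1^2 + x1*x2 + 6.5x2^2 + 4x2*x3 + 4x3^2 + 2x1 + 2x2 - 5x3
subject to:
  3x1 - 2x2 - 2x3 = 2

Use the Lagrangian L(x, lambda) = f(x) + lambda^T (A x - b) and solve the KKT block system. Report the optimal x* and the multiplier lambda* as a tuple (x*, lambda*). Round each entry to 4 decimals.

Form the Lagrangian:
  L(x, lambda) = (1/2) x^T Q x + c^T x + lambda^T (A x - b)
Stationarity (grad_x L = 0): Q x + c + A^T lambda = 0.
Primal feasibility: A x = b.

This gives the KKT block system:
  [ Q   A^T ] [ x     ]   [-c ]
  [ A    0  ] [ lambda ] = [ b ]

Solving the linear system:
  x*      = (0.601, -0.615, 0.5166)
  lambda* = (-1.6638)
  f(x*)   = 0.3584

x* = (0.601, -0.615, 0.5166), lambda* = (-1.6638)


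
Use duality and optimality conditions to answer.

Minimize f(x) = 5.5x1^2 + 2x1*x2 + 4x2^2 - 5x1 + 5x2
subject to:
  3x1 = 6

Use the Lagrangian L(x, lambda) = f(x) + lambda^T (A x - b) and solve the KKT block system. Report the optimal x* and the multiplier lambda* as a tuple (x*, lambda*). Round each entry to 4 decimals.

Form the Lagrangian:
  L(x, lambda) = (1/2) x^T Q x + c^T x + lambda^T (A x - b)
Stationarity (grad_x L = 0): Q x + c + A^T lambda = 0.
Primal feasibility: A x = b.

This gives the KKT block system:
  [ Q   A^T ] [ x     ]   [-c ]
  [ A    0  ] [ lambda ] = [ b ]

Solving the linear system:
  x*      = (2, -1.125)
  lambda* = (-4.9167)
  f(x*)   = 6.9375

x* = (2, -1.125), lambda* = (-4.9167)


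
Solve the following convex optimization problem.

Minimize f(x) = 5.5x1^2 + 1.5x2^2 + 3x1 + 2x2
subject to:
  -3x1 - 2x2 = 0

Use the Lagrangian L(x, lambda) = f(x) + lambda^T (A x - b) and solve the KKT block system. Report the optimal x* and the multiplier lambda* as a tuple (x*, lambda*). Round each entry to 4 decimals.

Form the Lagrangian:
  L(x, lambda) = (1/2) x^T Q x + c^T x + lambda^T (A x - b)
Stationarity (grad_x L = 0): Q x + c + A^T lambda = 0.
Primal feasibility: A x = b.

This gives the KKT block system:
  [ Q   A^T ] [ x     ]   [-c ]
  [ A    0  ] [ lambda ] = [ b ]

Solving the linear system:
  x*      = (0, 0)
  lambda* = (1)
  f(x*)   = 0

x* = (0, 0), lambda* = (1)


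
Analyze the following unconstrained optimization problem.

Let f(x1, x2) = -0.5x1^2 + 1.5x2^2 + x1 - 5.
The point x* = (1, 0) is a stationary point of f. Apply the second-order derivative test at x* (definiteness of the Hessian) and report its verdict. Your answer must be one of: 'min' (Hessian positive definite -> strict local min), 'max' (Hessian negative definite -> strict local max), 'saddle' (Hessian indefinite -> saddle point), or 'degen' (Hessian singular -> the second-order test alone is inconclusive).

Compute the Hessian H = grad^2 f:
  H = [[-1, 0], [0, 3]]
Verify stationarity: grad f(x*) = H x* + g = (0, 0).
Eigenvalues of H: -1, 3.
Eigenvalues have mixed signs, so H is indefinite -> x* is a saddle point.

saddle


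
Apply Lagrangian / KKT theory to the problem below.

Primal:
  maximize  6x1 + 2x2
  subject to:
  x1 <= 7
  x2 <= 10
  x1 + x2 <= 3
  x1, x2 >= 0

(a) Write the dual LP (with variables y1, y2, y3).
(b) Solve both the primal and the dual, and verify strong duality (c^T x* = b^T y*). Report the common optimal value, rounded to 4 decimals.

The standard primal-dual pair for 'max c^T x s.t. A x <= b, x >= 0' is:
  Dual:  min b^T y  s.t.  A^T y >= c,  y >= 0.

So the dual LP is:
  minimize  7y1 + 10y2 + 3y3
  subject to:
    y1 + y3 >= 6
    y2 + y3 >= 2
    y1, y2, y3 >= 0

Solving the primal: x* = (3, 0).
  primal value c^T x* = 18.
Solving the dual: y* = (0, 0, 6).
  dual value b^T y* = 18.
Strong duality: c^T x* = b^T y*. Confirmed.

18


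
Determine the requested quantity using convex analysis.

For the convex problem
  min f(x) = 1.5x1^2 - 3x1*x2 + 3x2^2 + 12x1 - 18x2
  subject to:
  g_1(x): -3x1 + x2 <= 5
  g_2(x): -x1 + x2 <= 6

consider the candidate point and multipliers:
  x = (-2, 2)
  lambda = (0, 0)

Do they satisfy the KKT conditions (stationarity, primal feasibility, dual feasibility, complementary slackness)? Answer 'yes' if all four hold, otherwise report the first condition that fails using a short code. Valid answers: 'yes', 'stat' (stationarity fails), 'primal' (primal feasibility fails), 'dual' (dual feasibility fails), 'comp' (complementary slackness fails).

Gradient of f: grad f(x) = Q x + c = (0, 0)
Constraint values g_i(x) = a_i^T x - b_i:
  g_1((-2, 2)) = 3
  g_2((-2, 2)) = -2
Stationarity residual: grad f(x) + sum_i lambda_i a_i = (0, 0)
  -> stationarity OK
Primal feasibility (all g_i <= 0): FAILS
Dual feasibility (all lambda_i >= 0): OK
Complementary slackness (lambda_i * g_i(x) = 0 for all i): OK

Verdict: the first failing condition is primal_feasibility -> primal.

primal


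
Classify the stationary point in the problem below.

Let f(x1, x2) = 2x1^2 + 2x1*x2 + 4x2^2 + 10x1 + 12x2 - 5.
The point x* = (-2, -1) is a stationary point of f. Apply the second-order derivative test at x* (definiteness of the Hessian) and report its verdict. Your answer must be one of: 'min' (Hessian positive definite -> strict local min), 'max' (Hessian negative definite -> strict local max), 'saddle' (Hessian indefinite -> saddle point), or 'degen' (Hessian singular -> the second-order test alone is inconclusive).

Compute the Hessian H = grad^2 f:
  H = [[4, 2], [2, 8]]
Verify stationarity: grad f(x*) = H x* + g = (0, 0).
Eigenvalues of H: 3.1716, 8.8284.
Both eigenvalues > 0, so H is positive definite -> x* is a strict local min.

min


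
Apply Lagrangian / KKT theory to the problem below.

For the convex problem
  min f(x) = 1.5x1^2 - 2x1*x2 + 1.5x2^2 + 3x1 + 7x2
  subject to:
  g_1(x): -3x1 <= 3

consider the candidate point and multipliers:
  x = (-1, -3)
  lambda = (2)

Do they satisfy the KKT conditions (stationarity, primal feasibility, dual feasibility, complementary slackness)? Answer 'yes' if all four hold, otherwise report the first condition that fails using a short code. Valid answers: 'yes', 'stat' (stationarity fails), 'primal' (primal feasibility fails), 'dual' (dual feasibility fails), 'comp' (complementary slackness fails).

Gradient of f: grad f(x) = Q x + c = (6, 0)
Constraint values g_i(x) = a_i^T x - b_i:
  g_1((-1, -3)) = 0
Stationarity residual: grad f(x) + sum_i lambda_i a_i = (0, 0)
  -> stationarity OK
Primal feasibility (all g_i <= 0): OK
Dual feasibility (all lambda_i >= 0): OK
Complementary slackness (lambda_i * g_i(x) = 0 for all i): OK

Verdict: yes, KKT holds.

yes


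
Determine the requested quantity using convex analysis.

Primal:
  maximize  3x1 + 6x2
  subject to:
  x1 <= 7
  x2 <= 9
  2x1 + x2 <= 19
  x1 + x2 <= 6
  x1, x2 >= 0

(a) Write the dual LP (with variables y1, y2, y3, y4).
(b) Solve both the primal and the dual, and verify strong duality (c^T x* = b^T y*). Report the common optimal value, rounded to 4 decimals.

The standard primal-dual pair for 'max c^T x s.t. A x <= b, x >= 0' is:
  Dual:  min b^T y  s.t.  A^T y >= c,  y >= 0.

So the dual LP is:
  minimize  7y1 + 9y2 + 19y3 + 6y4
  subject to:
    y1 + 2y3 + y4 >= 3
    y2 + y3 + y4 >= 6
    y1, y2, y3, y4 >= 0

Solving the primal: x* = (0, 6).
  primal value c^T x* = 36.
Solving the dual: y* = (0, 0, 0, 6).
  dual value b^T y* = 36.
Strong duality: c^T x* = b^T y*. Confirmed.

36


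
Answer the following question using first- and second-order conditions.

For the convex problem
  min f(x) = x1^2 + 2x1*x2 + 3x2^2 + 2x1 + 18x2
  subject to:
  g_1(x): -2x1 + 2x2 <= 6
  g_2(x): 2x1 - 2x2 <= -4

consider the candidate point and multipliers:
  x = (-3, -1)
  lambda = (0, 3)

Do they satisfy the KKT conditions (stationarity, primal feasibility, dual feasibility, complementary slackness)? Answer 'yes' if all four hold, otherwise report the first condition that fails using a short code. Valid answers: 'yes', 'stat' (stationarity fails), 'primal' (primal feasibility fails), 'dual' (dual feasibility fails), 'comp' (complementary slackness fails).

Gradient of f: grad f(x) = Q x + c = (-6, 6)
Constraint values g_i(x) = a_i^T x - b_i:
  g_1((-3, -1)) = -2
  g_2((-3, -1)) = 0
Stationarity residual: grad f(x) + sum_i lambda_i a_i = (0, 0)
  -> stationarity OK
Primal feasibility (all g_i <= 0): OK
Dual feasibility (all lambda_i >= 0): OK
Complementary slackness (lambda_i * g_i(x) = 0 for all i): OK

Verdict: yes, KKT holds.

yes


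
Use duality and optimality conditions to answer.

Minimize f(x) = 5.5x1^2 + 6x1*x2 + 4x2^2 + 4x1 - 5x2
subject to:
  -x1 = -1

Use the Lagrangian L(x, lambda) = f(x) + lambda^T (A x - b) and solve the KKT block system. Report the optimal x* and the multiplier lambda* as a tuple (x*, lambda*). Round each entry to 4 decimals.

Form the Lagrangian:
  L(x, lambda) = (1/2) x^T Q x + c^T x + lambda^T (A x - b)
Stationarity (grad_x L = 0): Q x + c + A^T lambda = 0.
Primal feasibility: A x = b.

This gives the KKT block system:
  [ Q   A^T ] [ x     ]   [-c ]
  [ A    0  ] [ lambda ] = [ b ]

Solving the linear system:
  x*      = (1, -0.125)
  lambda* = (14.25)
  f(x*)   = 9.4375

x* = (1, -0.125), lambda* = (14.25)


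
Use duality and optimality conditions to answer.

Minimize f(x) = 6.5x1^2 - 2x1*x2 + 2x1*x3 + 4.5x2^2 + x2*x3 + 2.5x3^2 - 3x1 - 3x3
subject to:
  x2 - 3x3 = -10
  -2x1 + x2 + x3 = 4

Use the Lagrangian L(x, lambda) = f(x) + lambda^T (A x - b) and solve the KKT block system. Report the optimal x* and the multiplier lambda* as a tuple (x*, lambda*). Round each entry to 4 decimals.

Form the Lagrangian:
  L(x, lambda) = (1/2) x^T Q x + c^T x + lambda^T (A x - b)
Stationarity (grad_x L = 0): Q x + c + A^T lambda = 0.
Primal feasibility: A x = b.

This gives the KKT block system:
  [ Q   A^T ] [ x     ]   [-c ]
  [ A    0  ] [ lambda ] = [ b ]

Solving the linear system:
  x*      = (-0.7031, -0.5547, 3.1484)
  lambda* = (2.8047, -2.3672)
  f(x*)   = 15.0898

x* = (-0.7031, -0.5547, 3.1484), lambda* = (2.8047, -2.3672)


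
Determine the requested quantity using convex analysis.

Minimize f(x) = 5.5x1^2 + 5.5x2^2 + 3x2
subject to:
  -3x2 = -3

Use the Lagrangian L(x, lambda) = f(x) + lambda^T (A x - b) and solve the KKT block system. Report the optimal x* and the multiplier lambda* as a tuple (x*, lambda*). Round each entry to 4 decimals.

Form the Lagrangian:
  L(x, lambda) = (1/2) x^T Q x + c^T x + lambda^T (A x - b)
Stationarity (grad_x L = 0): Q x + c + A^T lambda = 0.
Primal feasibility: A x = b.

This gives the KKT block system:
  [ Q   A^T ] [ x     ]   [-c ]
  [ A    0  ] [ lambda ] = [ b ]

Solving the linear system:
  x*      = (0, 1)
  lambda* = (4.6667)
  f(x*)   = 8.5

x* = (0, 1), lambda* = (4.6667)


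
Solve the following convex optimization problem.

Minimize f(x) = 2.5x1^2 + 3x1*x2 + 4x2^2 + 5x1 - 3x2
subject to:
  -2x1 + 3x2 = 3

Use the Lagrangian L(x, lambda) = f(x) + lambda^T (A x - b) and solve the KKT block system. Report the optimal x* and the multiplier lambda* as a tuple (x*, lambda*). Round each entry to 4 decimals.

Form the Lagrangian:
  L(x, lambda) = (1/2) x^T Q x + c^T x + lambda^T (A x - b)
Stationarity (grad_x L = 0): Q x + c + A^T lambda = 0.
Primal feasibility: A x = b.

This gives the KKT block system:
  [ Q   A^T ] [ x     ]   [-c ]
  [ A    0  ] [ lambda ] = [ b ]

Solving the linear system:
  x*      = (-0.9027, 0.3982)
  lambda* = (0.8407)
  f(x*)   = -4.115

x* = (-0.9027, 0.3982), lambda* = (0.8407)


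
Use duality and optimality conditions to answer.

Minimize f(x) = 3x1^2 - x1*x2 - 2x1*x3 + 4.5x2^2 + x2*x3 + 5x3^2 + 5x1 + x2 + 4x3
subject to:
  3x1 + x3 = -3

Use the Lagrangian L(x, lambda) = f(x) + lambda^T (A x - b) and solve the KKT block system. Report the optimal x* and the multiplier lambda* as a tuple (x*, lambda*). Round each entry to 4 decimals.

Form the Lagrangian:
  L(x, lambda) = (1/2) x^T Q x + c^T x + lambda^T (A x - b)
Stationarity (grad_x L = 0): Q x + c + A^T lambda = 0.
Primal feasibility: A x = b.

This gives the KKT block system:
  [ Q   A^T ] [ x     ]   [-c ]
  [ A    0  ] [ lambda ] = [ b ]

Solving the linear system:
  x*      = (-0.8295, -0.1464, -0.5115)
  lambda* = (-0.3975)
  f(x*)   = -3.7662

x* = (-0.8295, -0.1464, -0.5115), lambda* = (-0.3975)
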